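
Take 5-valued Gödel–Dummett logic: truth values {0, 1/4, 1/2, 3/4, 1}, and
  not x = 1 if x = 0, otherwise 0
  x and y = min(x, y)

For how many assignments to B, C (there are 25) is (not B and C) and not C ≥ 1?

value 0: 25 assignments
So 0 of the 25 assignments meet the threshold.

0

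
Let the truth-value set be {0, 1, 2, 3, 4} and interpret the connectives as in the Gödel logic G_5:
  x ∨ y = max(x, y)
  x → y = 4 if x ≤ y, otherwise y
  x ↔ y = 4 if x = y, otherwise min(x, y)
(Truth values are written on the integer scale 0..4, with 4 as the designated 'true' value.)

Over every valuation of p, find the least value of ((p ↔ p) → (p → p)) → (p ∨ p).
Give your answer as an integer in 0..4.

Take p = 0:
p ↔ p = 0 ↔ 0 = 4
p → p = 0 → 0 = 4
(p ↔ p) → (p → p) = 4 → 4 = 4
p ∨ p = 0 ∨ 0 = 0
((p ↔ p) → (p → p)) → (p ∨ p) = 4 → 0 = 0
No assignment yields a value below 0, so this is the minimum.

0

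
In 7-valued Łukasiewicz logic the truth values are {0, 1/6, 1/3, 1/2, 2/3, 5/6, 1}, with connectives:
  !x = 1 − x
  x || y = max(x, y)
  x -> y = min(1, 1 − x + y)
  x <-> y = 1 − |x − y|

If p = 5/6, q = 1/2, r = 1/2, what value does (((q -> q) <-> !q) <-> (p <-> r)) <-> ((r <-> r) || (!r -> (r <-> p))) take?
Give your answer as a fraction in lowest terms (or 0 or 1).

5/6

q -> q = 1/2 -> 1/2 = 1
!q = !1/2 = 1/2
(q -> q) <-> !q = 1 <-> 1/2 = 1/2
p <-> r = 5/6 <-> 1/2 = 2/3
((q -> q) <-> !q) <-> (p <-> r) = 1/2 <-> 2/3 = 5/6
r <-> r = 1/2 <-> 1/2 = 1
!r = !1/2 = 1/2
r <-> p = 1/2 <-> 5/6 = 2/3
!r -> (r <-> p) = 1/2 -> 2/3 = 1
(r <-> r) || (!r -> (r <-> p)) = 1 || 1 = 1
(((q -> q) <-> !q) <-> (p <-> r)) <-> ((r <-> r) || (!r -> (r <-> p))) = 5/6 <-> 1 = 5/6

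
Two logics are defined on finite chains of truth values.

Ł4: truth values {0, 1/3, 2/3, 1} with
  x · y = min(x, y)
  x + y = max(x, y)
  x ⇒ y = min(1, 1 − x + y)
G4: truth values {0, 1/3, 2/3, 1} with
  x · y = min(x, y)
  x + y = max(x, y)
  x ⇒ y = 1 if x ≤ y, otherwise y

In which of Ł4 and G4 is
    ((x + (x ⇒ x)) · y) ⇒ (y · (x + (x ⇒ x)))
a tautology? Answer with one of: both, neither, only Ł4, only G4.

both

In Ł4: every assignment gives 1 — tautology.
In G4: every assignment gives 1 — tautology.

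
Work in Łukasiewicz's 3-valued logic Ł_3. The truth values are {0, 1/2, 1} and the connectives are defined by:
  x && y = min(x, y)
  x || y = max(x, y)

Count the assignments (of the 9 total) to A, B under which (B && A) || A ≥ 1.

A = 0, B = 0 ↦ 0  <
A = 0, B = 1/2 ↦ 0  <
A = 0, B = 1 ↦ 0  <
A = 1/2, B = 0 ↦ 1/2  <
A = 1/2, B = 1/2 ↦ 1/2  <
A = 1/2, B = 1 ↦ 1/2  <
A = 1, B = 0 ↦ 1  ≥
A = 1, B = 1/2 ↦ 1  ≥
A = 1, B = 1 ↦ 1  ≥
So 3 of the 9 assignments meet the threshold.

3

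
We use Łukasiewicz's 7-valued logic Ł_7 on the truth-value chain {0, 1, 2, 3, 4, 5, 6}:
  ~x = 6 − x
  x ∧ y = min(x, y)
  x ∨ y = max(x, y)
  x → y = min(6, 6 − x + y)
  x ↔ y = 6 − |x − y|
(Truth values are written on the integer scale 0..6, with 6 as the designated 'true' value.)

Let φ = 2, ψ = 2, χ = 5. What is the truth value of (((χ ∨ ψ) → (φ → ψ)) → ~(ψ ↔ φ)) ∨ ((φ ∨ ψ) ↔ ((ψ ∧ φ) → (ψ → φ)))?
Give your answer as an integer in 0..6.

2

χ ∨ ψ = 5 ∨ 2 = 5
φ → ψ = 2 → 2 = 6
(χ ∨ ψ) → (φ → ψ) = 5 → 6 = 6
ψ ↔ φ = 2 ↔ 2 = 6
~(ψ ↔ φ) = ~6 = 0
((χ ∨ ψ) → (φ → ψ)) → ~(ψ ↔ φ) = 6 → 0 = 0
φ ∨ ψ = 2 ∨ 2 = 2
ψ ∧ φ = 2 ∧ 2 = 2
ψ → φ = 2 → 2 = 6
(ψ ∧ φ) → (ψ → φ) = 2 → 6 = 6
(φ ∨ ψ) ↔ ((ψ ∧ φ) → (ψ → φ)) = 2 ↔ 6 = 2
(((χ ∨ ψ) → (φ → ψ)) → ~(ψ ↔ φ)) ∨ ((φ ∨ ψ) ↔ ((ψ ∧ φ) → (ψ → φ))) = 0 ∨ 2 = 2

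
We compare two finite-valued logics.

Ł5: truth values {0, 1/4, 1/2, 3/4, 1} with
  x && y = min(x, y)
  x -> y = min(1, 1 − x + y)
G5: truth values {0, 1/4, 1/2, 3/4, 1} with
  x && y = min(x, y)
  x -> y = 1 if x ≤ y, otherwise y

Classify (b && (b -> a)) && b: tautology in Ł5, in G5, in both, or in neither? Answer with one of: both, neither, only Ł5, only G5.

In Ł5: at a = 0, b = 0 the value is 0 — not a tautology.
In G5: at a = 0, b = 0 the value is 0 — not a tautology.

neither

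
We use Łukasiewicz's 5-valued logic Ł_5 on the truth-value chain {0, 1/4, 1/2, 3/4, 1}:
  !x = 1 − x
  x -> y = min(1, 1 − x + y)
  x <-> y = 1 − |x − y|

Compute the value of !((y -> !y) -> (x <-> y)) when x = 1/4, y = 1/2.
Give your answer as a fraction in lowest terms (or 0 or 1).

!y = !1/2 = 1/2
y -> !y = 1/2 -> 1/2 = 1
x <-> y = 1/4 <-> 1/2 = 3/4
(y -> !y) -> (x <-> y) = 1 -> 3/4 = 3/4
!((y -> !y) -> (x <-> y)) = !3/4 = 1/4

1/4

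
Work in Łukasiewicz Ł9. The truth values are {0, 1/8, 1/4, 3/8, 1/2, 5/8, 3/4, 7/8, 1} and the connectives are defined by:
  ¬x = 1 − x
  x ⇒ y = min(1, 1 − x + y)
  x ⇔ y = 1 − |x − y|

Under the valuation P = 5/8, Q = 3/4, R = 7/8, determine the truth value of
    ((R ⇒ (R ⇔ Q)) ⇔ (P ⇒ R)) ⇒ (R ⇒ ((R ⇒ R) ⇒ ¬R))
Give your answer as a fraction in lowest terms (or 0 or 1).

1/4

R ⇔ Q = 7/8 ⇔ 3/4 = 7/8
R ⇒ (R ⇔ Q) = 7/8 ⇒ 7/8 = 1
P ⇒ R = 5/8 ⇒ 7/8 = 1
(R ⇒ (R ⇔ Q)) ⇔ (P ⇒ R) = 1 ⇔ 1 = 1
R ⇒ R = 7/8 ⇒ 7/8 = 1
¬R = ¬7/8 = 1/8
(R ⇒ R) ⇒ ¬R = 1 ⇒ 1/8 = 1/8
R ⇒ ((R ⇒ R) ⇒ ¬R) = 7/8 ⇒ 1/8 = 1/4
((R ⇒ (R ⇔ Q)) ⇔ (P ⇒ R)) ⇒ (R ⇒ ((R ⇒ R) ⇒ ¬R)) = 1 ⇒ 1/4 = 1/4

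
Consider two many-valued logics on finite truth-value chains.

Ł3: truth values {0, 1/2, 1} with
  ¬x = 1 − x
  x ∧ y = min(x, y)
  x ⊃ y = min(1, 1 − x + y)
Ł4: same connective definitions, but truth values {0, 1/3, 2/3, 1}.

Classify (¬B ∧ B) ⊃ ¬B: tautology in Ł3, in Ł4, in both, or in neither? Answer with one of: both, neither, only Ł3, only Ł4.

both

In Ł3: every assignment gives 1 — tautology.
In Ł4: every assignment gives 1 — tautology.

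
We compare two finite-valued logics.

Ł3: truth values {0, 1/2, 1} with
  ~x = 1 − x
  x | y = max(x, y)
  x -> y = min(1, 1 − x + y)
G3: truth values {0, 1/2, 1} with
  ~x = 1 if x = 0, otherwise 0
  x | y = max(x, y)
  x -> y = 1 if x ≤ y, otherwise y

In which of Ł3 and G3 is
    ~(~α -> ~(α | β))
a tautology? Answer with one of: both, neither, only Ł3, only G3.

In Ł3: at α = 0, β = 0 the value is 0 — not a tautology.
In G3: at α = 0, β = 0 the value is 0 — not a tautology.

neither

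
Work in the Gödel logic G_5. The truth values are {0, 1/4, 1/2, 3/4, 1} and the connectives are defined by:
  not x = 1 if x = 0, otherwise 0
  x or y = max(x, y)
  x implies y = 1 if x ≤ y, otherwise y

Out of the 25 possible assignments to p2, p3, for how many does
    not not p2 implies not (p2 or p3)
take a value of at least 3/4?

5

value 1: 5 assignments (counts)
value 0: 20 assignments
So 5 of the 25 assignments meet the threshold.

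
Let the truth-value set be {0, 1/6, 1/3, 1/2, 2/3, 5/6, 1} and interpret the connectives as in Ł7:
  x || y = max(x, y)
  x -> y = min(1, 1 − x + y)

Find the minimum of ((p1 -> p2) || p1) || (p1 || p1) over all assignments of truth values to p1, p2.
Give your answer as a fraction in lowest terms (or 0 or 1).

1/2

Take p1 = 1/2, p2 = 0:
p1 -> p2 = 1/2 -> 0 = 1/2
(p1 -> p2) || p1 = 1/2 || 1/2 = 1/2
p1 || p1 = 1/2 || 1/2 = 1/2
((p1 -> p2) || p1) || (p1 || p1) = 1/2 || 1/2 = 1/2
No assignment yields a value below 1/2, so this is the minimum.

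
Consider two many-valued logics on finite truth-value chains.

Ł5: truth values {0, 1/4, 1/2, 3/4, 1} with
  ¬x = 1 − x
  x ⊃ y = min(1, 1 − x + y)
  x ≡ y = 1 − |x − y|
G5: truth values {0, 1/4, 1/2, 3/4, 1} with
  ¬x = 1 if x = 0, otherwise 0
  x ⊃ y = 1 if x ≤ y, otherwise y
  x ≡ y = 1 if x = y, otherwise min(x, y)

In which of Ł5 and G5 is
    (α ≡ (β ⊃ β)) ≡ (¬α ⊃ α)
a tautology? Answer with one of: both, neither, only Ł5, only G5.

In Ł5: at α = 1/4, β = 0 the value is 3/4 — not a tautology.
In G5: at α = 1/4, β = 0 the value is 1/4 — not a tautology.

neither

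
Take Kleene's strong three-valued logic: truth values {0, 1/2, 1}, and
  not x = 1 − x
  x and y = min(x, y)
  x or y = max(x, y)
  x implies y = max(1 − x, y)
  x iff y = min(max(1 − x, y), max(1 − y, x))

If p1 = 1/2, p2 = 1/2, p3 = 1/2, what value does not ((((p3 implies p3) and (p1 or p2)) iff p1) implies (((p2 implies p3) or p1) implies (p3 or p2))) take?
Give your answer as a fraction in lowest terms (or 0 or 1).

p3 implies p3 = 1/2 implies 1/2 = 1/2
p1 or p2 = 1/2 or 1/2 = 1/2
(p3 implies p3) and (p1 or p2) = 1/2 and 1/2 = 1/2
((p3 implies p3) and (p1 or p2)) iff p1 = 1/2 iff 1/2 = 1/2
p2 implies p3 = 1/2 implies 1/2 = 1/2
(p2 implies p3) or p1 = 1/2 or 1/2 = 1/2
p3 or p2 = 1/2 or 1/2 = 1/2
((p2 implies p3) or p1) implies (p3 or p2) = 1/2 implies 1/2 = 1/2
(((p3 implies p3) and (p1 or p2)) iff p1) implies (((p2 implies p3) or p1) implies (p3 or p2)) = 1/2 implies 1/2 = 1/2
not ((((p3 implies p3) and (p1 or p2)) iff p1) implies (((p2 implies p3) or p1) implies (p3 or p2))) = not 1/2 = 1/2

1/2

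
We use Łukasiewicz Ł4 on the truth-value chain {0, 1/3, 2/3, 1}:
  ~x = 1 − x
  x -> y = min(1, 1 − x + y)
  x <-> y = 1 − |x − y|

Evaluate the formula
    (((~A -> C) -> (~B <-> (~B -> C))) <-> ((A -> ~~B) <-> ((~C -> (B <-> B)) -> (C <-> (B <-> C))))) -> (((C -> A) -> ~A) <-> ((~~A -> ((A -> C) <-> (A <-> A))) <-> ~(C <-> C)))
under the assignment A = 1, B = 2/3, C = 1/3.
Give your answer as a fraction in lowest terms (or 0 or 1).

~A = ~1 = 0
~A -> C = 0 -> 1/3 = 1
~B = ~2/3 = 1/3
~B = ~2/3 = 1/3
~B -> C = 1/3 -> 1/3 = 1
~B <-> (~B -> C) = 1/3 <-> 1 = 1/3
(~A -> C) -> (~B <-> (~B -> C)) = 1 -> 1/3 = 1/3
~B = ~2/3 = 1/3
~~B = ~1/3 = 2/3
A -> ~~B = 1 -> 2/3 = 2/3
~C = ~1/3 = 2/3
B <-> B = 2/3 <-> 2/3 = 1
~C -> (B <-> B) = 2/3 -> 1 = 1
B <-> C = 2/3 <-> 1/3 = 2/3
C <-> (B <-> C) = 1/3 <-> 2/3 = 2/3
(~C -> (B <-> B)) -> (C <-> (B <-> C)) = 1 -> 2/3 = 2/3
(A -> ~~B) <-> ((~C -> (B <-> B)) -> (C <-> (B <-> C))) = 2/3 <-> 2/3 = 1
((~A -> C) -> (~B <-> (~B -> C))) <-> ((A -> ~~B) <-> ((~C -> (B <-> B)) -> (C <-> (B <-> C)))) = 1/3 <-> 1 = 1/3
C -> A = 1/3 -> 1 = 1
~A = ~1 = 0
(C -> A) -> ~A = 1 -> 0 = 0
~A = ~1 = 0
~~A = ~0 = 1
A -> C = 1 -> 1/3 = 1/3
A <-> A = 1 <-> 1 = 1
(A -> C) <-> (A <-> A) = 1/3 <-> 1 = 1/3
~~A -> ((A -> C) <-> (A <-> A)) = 1 -> 1/3 = 1/3
C <-> C = 1/3 <-> 1/3 = 1
~(C <-> C) = ~1 = 0
(~~A -> ((A -> C) <-> (A <-> A))) <-> ~(C <-> C) = 1/3 <-> 0 = 2/3
((C -> A) -> ~A) <-> ((~~A -> ((A -> C) <-> (A <-> A))) <-> ~(C <-> C)) = 0 <-> 2/3 = 1/3
(((~A -> C) -> (~B <-> (~B -> C))) <-> ((A -> ~~B) <-> ((~C -> (B <-> B)) -> (C <-> (B <-> C))))) -> (((C -> A) -> ~A) <-> ((~~A -> ((A -> C) <-> (A <-> A))) <-> ~(C <-> C))) = 1/3 -> 1/3 = 1

1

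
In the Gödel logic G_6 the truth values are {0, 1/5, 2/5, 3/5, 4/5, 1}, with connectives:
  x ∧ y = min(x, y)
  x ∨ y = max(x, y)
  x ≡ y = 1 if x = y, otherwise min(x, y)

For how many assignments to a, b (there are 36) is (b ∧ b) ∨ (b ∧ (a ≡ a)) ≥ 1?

value 1: 6 assignments (counts)
value 4/5: 6 assignments
value 3/5: 6 assignments
value 2/5: 6 assignments
value 1/5: 6 assignments
value 0: 6 assignments
So 6 of the 36 assignments meet the threshold.

6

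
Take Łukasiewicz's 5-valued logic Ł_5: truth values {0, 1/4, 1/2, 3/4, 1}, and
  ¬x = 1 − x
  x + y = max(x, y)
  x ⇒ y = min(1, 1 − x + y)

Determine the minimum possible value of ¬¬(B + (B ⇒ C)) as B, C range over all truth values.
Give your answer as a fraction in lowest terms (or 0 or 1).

Take B = 1/2, C = 0:
B ⇒ C = 1/2 ⇒ 0 = 1/2
B + (B ⇒ C) = 1/2 + 1/2 = 1/2
¬(B + (B ⇒ C)) = ¬1/2 = 1/2
¬¬(B + (B ⇒ C)) = ¬1/2 = 1/2
No assignment yields a value below 1/2, so this is the minimum.

1/2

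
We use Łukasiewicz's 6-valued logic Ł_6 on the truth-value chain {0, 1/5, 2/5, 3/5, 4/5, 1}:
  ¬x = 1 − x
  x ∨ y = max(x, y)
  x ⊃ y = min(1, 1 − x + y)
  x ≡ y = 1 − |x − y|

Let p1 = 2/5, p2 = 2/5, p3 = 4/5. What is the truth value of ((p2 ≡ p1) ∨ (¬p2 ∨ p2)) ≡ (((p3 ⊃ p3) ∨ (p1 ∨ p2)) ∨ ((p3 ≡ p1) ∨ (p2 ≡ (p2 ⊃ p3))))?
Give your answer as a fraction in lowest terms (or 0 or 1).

1

p2 ≡ p1 = 2/5 ≡ 2/5 = 1
¬p2 = ¬2/5 = 3/5
¬p2 ∨ p2 = 3/5 ∨ 2/5 = 3/5
(p2 ≡ p1) ∨ (¬p2 ∨ p2) = 1 ∨ 3/5 = 1
p3 ⊃ p3 = 4/5 ⊃ 4/5 = 1
p1 ∨ p2 = 2/5 ∨ 2/5 = 2/5
(p3 ⊃ p3) ∨ (p1 ∨ p2) = 1 ∨ 2/5 = 1
p3 ≡ p1 = 4/5 ≡ 2/5 = 3/5
p2 ⊃ p3 = 2/5 ⊃ 4/5 = 1
p2 ≡ (p2 ⊃ p3) = 2/5 ≡ 1 = 2/5
(p3 ≡ p1) ∨ (p2 ≡ (p2 ⊃ p3)) = 3/5 ∨ 2/5 = 3/5
((p3 ⊃ p3) ∨ (p1 ∨ p2)) ∨ ((p3 ≡ p1) ∨ (p2 ≡ (p2 ⊃ p3))) = 1 ∨ 3/5 = 1
((p2 ≡ p1) ∨ (¬p2 ∨ p2)) ≡ (((p3 ⊃ p3) ∨ (p1 ∨ p2)) ∨ ((p3 ≡ p1) ∨ (p2 ≡ (p2 ⊃ p3)))) = 1 ≡ 1 = 1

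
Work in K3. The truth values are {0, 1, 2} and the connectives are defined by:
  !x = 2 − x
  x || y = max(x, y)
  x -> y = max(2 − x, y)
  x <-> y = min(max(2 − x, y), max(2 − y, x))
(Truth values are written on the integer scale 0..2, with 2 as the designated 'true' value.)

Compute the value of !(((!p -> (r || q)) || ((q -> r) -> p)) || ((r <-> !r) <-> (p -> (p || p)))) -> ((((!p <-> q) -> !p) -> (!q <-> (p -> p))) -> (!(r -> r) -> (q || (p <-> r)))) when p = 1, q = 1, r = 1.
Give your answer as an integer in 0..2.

!p = !1 = 1
r || q = 1 || 1 = 1
!p -> (r || q) = 1 -> 1 = 1
q -> r = 1 -> 1 = 1
(q -> r) -> p = 1 -> 1 = 1
(!p -> (r || q)) || ((q -> r) -> p) = 1 || 1 = 1
!r = !1 = 1
r <-> !r = 1 <-> 1 = 1
p || p = 1 || 1 = 1
p -> (p || p) = 1 -> 1 = 1
(r <-> !r) <-> (p -> (p || p)) = 1 <-> 1 = 1
((!p -> (r || q)) || ((q -> r) -> p)) || ((r <-> !r) <-> (p -> (p || p))) = 1 || 1 = 1
!(((!p -> (r || q)) || ((q -> r) -> p)) || ((r <-> !r) <-> (p -> (p || p)))) = !1 = 1
!p = !1 = 1
!p <-> q = 1 <-> 1 = 1
!p = !1 = 1
(!p <-> q) -> !p = 1 -> 1 = 1
!q = !1 = 1
p -> p = 1 -> 1 = 1
!q <-> (p -> p) = 1 <-> 1 = 1
((!p <-> q) -> !p) -> (!q <-> (p -> p)) = 1 -> 1 = 1
r -> r = 1 -> 1 = 1
!(r -> r) = !1 = 1
p <-> r = 1 <-> 1 = 1
q || (p <-> r) = 1 || 1 = 1
!(r -> r) -> (q || (p <-> r)) = 1 -> 1 = 1
(((!p <-> q) -> !p) -> (!q <-> (p -> p))) -> (!(r -> r) -> (q || (p <-> r))) = 1 -> 1 = 1
!(((!p -> (r || q)) || ((q -> r) -> p)) || ((r <-> !r) <-> (p -> (p || p)))) -> ((((!p <-> q) -> !p) -> (!q <-> (p -> p))) -> (!(r -> r) -> (q || (p <-> r)))) = 1 -> 1 = 1

1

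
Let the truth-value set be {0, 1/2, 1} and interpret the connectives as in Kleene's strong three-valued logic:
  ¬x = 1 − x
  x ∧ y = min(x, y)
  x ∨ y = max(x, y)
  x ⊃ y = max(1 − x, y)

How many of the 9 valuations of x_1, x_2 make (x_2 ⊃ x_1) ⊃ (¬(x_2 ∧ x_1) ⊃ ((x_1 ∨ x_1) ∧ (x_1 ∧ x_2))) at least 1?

2

x_1 = 0, x_2 = 0 ↦ 0  <
x_1 = 0, x_2 = 1/2 ↦ 1/2  <
x_1 = 0, x_2 = 1 ↦ 1  ≥
x_1 = 1/2, x_2 = 0 ↦ 0  <
x_1 = 1/2, x_2 = 1/2 ↦ 1/2  <
x_1 = 1/2, x_2 = 1 ↦ 1/2  <
x_1 = 1, x_2 = 0 ↦ 0  <
x_1 = 1, x_2 = 1/2 ↦ 1/2  <
x_1 = 1, x_2 = 1 ↦ 1  ≥
So 2 of the 9 assignments meet the threshold.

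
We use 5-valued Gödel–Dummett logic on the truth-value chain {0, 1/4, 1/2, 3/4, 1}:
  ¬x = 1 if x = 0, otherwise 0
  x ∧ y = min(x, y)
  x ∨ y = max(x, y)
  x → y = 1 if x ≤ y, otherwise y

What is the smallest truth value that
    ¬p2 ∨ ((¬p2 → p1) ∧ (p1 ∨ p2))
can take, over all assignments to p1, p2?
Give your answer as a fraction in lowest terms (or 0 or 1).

Take p1 = 0, p2 = 1/4:
¬p2 = ¬1/4 = 0
¬p2 = ¬1/4 = 0
¬p2 → p1 = 0 → 0 = 1
p1 ∨ p2 = 0 ∨ 1/4 = 1/4
(¬p2 → p1) ∧ (p1 ∨ p2) = 1 ∧ 1/4 = 1/4
¬p2 ∨ ((¬p2 → p1) ∧ (p1 ∨ p2)) = 0 ∨ 1/4 = 1/4
No assignment yields a value below 1/4, so this is the minimum.

1/4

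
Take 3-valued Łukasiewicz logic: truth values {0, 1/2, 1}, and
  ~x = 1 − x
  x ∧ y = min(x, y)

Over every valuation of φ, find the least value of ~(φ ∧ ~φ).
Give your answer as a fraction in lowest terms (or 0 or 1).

1/2

Take φ = 1/2:
~φ = ~1/2 = 1/2
φ ∧ ~φ = 1/2 ∧ 1/2 = 1/2
~(φ ∧ ~φ) = ~1/2 = 1/2
No assignment yields a value below 1/2, so this is the minimum.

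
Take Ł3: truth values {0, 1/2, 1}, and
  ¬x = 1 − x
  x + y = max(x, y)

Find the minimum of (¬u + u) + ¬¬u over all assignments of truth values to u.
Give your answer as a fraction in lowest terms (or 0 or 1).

1/2

Take u = 1/2:
¬u = ¬1/2 = 1/2
¬u + u = 1/2 + 1/2 = 1/2
¬u = ¬1/2 = 1/2
¬¬u = ¬1/2 = 1/2
(¬u + u) + ¬¬u = 1/2 + 1/2 = 1/2
No assignment yields a value below 1/2, so this is the minimum.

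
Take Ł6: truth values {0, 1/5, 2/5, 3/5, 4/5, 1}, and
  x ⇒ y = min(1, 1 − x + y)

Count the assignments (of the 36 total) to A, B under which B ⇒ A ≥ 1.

21

value 1: 21 assignments (counts)
value 4/5: 5 assignments
value 3/5: 4 assignments
value 2/5: 3 assignments
value 1/5: 2 assignments
value 0: 1 assignment
So 21 of the 36 assignments meet the threshold.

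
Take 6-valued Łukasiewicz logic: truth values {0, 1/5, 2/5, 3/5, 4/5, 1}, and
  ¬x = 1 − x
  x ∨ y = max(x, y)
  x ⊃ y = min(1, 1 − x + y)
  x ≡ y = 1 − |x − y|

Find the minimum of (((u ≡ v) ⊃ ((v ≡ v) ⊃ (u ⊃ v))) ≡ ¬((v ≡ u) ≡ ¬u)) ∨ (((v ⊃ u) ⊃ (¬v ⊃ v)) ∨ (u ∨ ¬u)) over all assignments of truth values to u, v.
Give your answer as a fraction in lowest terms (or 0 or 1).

Take u = 2/5, v = 0:
u ≡ v = 2/5 ≡ 0 = 3/5
v ≡ v = 0 ≡ 0 = 1
u ⊃ v = 2/5 ⊃ 0 = 3/5
(v ≡ v) ⊃ (u ⊃ v) = 1 ⊃ 3/5 = 3/5
(u ≡ v) ⊃ ((v ≡ v) ⊃ (u ⊃ v)) = 3/5 ⊃ 3/5 = 1
v ≡ u = 0 ≡ 2/5 = 3/5
¬u = ¬2/5 = 3/5
(v ≡ u) ≡ ¬u = 3/5 ≡ 3/5 = 1
¬((v ≡ u) ≡ ¬u) = ¬1 = 0
((u ≡ v) ⊃ ((v ≡ v) ⊃ (u ⊃ v))) ≡ ¬((v ≡ u) ≡ ¬u) = 1 ≡ 0 = 0
v ⊃ u = 0 ⊃ 2/5 = 1
¬v = ¬0 = 1
¬v ⊃ v = 1 ⊃ 0 = 0
(v ⊃ u) ⊃ (¬v ⊃ v) = 1 ⊃ 0 = 0
¬u = ¬2/5 = 3/5
u ∨ ¬u = 2/5 ∨ 3/5 = 3/5
((v ⊃ u) ⊃ (¬v ⊃ v)) ∨ (u ∨ ¬u) = 0 ∨ 3/5 = 3/5
(((u ≡ v) ⊃ ((v ≡ v) ⊃ (u ⊃ v))) ≡ ¬((v ≡ u) ≡ ¬u)) ∨ (((v ⊃ u) ⊃ (¬v ⊃ v)) ∨ (u ∨ ¬u)) = 0 ∨ 3/5 = 3/5
No assignment yields a value below 3/5, so this is the minimum.

3/5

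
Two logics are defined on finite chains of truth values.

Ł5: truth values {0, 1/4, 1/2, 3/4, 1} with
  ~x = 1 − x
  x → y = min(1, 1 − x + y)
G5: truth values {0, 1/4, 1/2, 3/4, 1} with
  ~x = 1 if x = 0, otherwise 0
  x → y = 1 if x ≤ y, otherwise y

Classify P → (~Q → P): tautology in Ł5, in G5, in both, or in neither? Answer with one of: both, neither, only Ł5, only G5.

In Ł5: every assignment gives 1 — tautology.
In G5: every assignment gives 1 — tautology.

both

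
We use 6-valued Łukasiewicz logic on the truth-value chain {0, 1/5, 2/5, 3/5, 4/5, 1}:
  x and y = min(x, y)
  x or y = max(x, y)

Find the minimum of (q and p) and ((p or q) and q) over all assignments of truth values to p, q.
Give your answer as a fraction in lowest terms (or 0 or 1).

Take p = 0, q = 0:
q and p = 0 and 0 = 0
p or q = 0 or 0 = 0
(p or q) and q = 0 and 0 = 0
(q and p) and ((p or q) and q) = 0 and 0 = 0
No assignment yields a value below 0, so this is the minimum.

0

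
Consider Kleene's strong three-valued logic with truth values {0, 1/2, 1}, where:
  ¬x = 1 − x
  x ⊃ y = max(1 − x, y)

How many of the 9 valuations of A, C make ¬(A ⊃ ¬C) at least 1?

A = 0, C = 0 ↦ 0  <
A = 0, C = 1/2 ↦ 0  <
A = 0, C = 1 ↦ 0  <
A = 1/2, C = 0 ↦ 0  <
A = 1/2, C = 1/2 ↦ 1/2  <
A = 1/2, C = 1 ↦ 1/2  <
A = 1, C = 0 ↦ 0  <
A = 1, C = 1/2 ↦ 1/2  <
A = 1, C = 1 ↦ 1  ≥
So 1 of the 9 assignments meets the threshold.

1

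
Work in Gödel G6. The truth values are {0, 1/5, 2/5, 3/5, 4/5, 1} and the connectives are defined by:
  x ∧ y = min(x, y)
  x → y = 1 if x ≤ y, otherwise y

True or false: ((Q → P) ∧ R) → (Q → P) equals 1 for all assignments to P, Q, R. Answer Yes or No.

Yes

At P = 1/5, Q = 1/5, R = 0, for instance:
Q → P = 1/5 → 1/5 = 1
(Q → P) ∧ R = 1 ∧ 0 = 0
((Q → P) ∧ R) → (Q → P) = 0 → 1 = 1
and checking the remaining 215 assignments likewise gives ≥ 1 in every case.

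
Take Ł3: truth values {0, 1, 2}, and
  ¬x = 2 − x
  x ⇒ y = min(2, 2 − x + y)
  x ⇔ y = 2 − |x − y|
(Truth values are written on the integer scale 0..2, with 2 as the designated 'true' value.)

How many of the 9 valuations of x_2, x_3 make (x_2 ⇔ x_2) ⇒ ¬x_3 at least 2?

x_2 = 0, x_3 = 0 ↦ 2  ≥
x_2 = 0, x_3 = 1 ↦ 1  <
x_2 = 0, x_3 = 2 ↦ 0  <
x_2 = 1, x_3 = 0 ↦ 2  ≥
x_2 = 1, x_3 = 1 ↦ 1  <
x_2 = 1, x_3 = 2 ↦ 0  <
x_2 = 2, x_3 = 0 ↦ 2  ≥
x_2 = 2, x_3 = 1 ↦ 1  <
x_2 = 2, x_3 = 2 ↦ 0  <
So 3 of the 9 assignments meet the threshold.

3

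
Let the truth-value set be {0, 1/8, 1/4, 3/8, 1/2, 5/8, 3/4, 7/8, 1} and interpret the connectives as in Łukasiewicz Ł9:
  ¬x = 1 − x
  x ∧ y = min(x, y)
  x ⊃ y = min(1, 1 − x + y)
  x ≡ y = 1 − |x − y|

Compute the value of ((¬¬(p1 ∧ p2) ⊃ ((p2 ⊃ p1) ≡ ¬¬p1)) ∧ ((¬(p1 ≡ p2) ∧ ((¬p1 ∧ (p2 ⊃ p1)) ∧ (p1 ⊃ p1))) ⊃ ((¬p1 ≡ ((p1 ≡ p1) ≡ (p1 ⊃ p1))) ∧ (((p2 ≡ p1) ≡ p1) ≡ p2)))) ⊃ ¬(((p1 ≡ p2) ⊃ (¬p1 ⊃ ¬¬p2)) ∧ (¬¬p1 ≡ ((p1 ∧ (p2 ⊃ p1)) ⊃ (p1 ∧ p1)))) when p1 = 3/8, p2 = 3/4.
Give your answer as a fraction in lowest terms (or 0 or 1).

5/8

p1 ∧ p2 = 3/8 ∧ 3/4 = 3/8
¬(p1 ∧ p2) = ¬3/8 = 5/8
¬¬(p1 ∧ p2) = ¬5/8 = 3/8
p2 ⊃ p1 = 3/4 ⊃ 3/8 = 5/8
¬p1 = ¬3/8 = 5/8
¬¬p1 = ¬5/8 = 3/8
(p2 ⊃ p1) ≡ ¬¬p1 = 5/8 ≡ 3/8 = 3/4
¬¬(p1 ∧ p2) ⊃ ((p2 ⊃ p1) ≡ ¬¬p1) = 3/8 ⊃ 3/4 = 1
p1 ≡ p2 = 3/8 ≡ 3/4 = 5/8
¬(p1 ≡ p2) = ¬5/8 = 3/8
¬p1 = ¬3/8 = 5/8
p2 ⊃ p1 = 3/4 ⊃ 3/8 = 5/8
¬p1 ∧ (p2 ⊃ p1) = 5/8 ∧ 5/8 = 5/8
p1 ⊃ p1 = 3/8 ⊃ 3/8 = 1
(¬p1 ∧ (p2 ⊃ p1)) ∧ (p1 ⊃ p1) = 5/8 ∧ 1 = 5/8
¬(p1 ≡ p2) ∧ ((¬p1 ∧ (p2 ⊃ p1)) ∧ (p1 ⊃ p1)) = 3/8 ∧ 5/8 = 3/8
¬p1 = ¬3/8 = 5/8
p1 ≡ p1 = 3/8 ≡ 3/8 = 1
p1 ⊃ p1 = 3/8 ⊃ 3/8 = 1
(p1 ≡ p1) ≡ (p1 ⊃ p1) = 1 ≡ 1 = 1
¬p1 ≡ ((p1 ≡ p1) ≡ (p1 ⊃ p1)) = 5/8 ≡ 1 = 5/8
p2 ≡ p1 = 3/4 ≡ 3/8 = 5/8
(p2 ≡ p1) ≡ p1 = 5/8 ≡ 3/8 = 3/4
((p2 ≡ p1) ≡ p1) ≡ p2 = 3/4 ≡ 3/4 = 1
(¬p1 ≡ ((p1 ≡ p1) ≡ (p1 ⊃ p1))) ∧ (((p2 ≡ p1) ≡ p1) ≡ p2) = 5/8 ∧ 1 = 5/8
(¬(p1 ≡ p2) ∧ ((¬p1 ∧ (p2 ⊃ p1)) ∧ (p1 ⊃ p1))) ⊃ ((¬p1 ≡ ((p1 ≡ p1) ≡ (p1 ⊃ p1))) ∧ (((p2 ≡ p1) ≡ p1) ≡ p2)) = 3/8 ⊃ 5/8 = 1
(¬¬(p1 ∧ p2) ⊃ ((p2 ⊃ p1) ≡ ¬¬p1)) ∧ ((¬(p1 ≡ p2) ∧ ((¬p1 ∧ (p2 ⊃ p1)) ∧ (p1 ⊃ p1))) ⊃ ((¬p1 ≡ ((p1 ≡ p1) ≡ (p1 ⊃ p1))) ∧ (((p2 ≡ p1) ≡ p1) ≡ p2))) = 1 ∧ 1 = 1
p1 ≡ p2 = 3/8 ≡ 3/4 = 5/8
¬p1 = ¬3/8 = 5/8
¬p2 = ¬3/4 = 1/4
¬¬p2 = ¬1/4 = 3/4
¬p1 ⊃ ¬¬p2 = 5/8 ⊃ 3/4 = 1
(p1 ≡ p2) ⊃ (¬p1 ⊃ ¬¬p2) = 5/8 ⊃ 1 = 1
¬p1 = ¬3/8 = 5/8
¬¬p1 = ¬5/8 = 3/8
p2 ⊃ p1 = 3/4 ⊃ 3/8 = 5/8
p1 ∧ (p2 ⊃ p1) = 3/8 ∧ 5/8 = 3/8
p1 ∧ p1 = 3/8 ∧ 3/8 = 3/8
(p1 ∧ (p2 ⊃ p1)) ⊃ (p1 ∧ p1) = 3/8 ⊃ 3/8 = 1
¬¬p1 ≡ ((p1 ∧ (p2 ⊃ p1)) ⊃ (p1 ∧ p1)) = 3/8 ≡ 1 = 3/8
((p1 ≡ p2) ⊃ (¬p1 ⊃ ¬¬p2)) ∧ (¬¬p1 ≡ ((p1 ∧ (p2 ⊃ p1)) ⊃ (p1 ∧ p1))) = 1 ∧ 3/8 = 3/8
¬(((p1 ≡ p2) ⊃ (¬p1 ⊃ ¬¬p2)) ∧ (¬¬p1 ≡ ((p1 ∧ (p2 ⊃ p1)) ⊃ (p1 ∧ p1)))) = ¬3/8 = 5/8
((¬¬(p1 ∧ p2) ⊃ ((p2 ⊃ p1) ≡ ¬¬p1)) ∧ ((¬(p1 ≡ p2) ∧ ((¬p1 ∧ (p2 ⊃ p1)) ∧ (p1 ⊃ p1))) ⊃ ((¬p1 ≡ ((p1 ≡ p1) ≡ (p1 ⊃ p1))) ∧ (((p2 ≡ p1) ≡ p1) ≡ p2)))) ⊃ ¬(((p1 ≡ p2) ⊃ (¬p1 ⊃ ¬¬p2)) ∧ (¬¬p1 ≡ ((p1 ∧ (p2 ⊃ p1)) ⊃ (p1 ∧ p1)))) = 1 ⊃ 5/8 = 5/8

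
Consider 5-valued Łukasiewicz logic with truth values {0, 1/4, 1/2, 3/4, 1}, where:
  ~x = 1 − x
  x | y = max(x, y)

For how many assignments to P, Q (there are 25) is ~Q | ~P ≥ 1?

value 1: 9 assignments (counts)
value 3/4: 7 assignments
value 1/2: 5 assignments
value 1/4: 3 assignments
value 0: 1 assignment
So 9 of the 25 assignments meet the threshold.

9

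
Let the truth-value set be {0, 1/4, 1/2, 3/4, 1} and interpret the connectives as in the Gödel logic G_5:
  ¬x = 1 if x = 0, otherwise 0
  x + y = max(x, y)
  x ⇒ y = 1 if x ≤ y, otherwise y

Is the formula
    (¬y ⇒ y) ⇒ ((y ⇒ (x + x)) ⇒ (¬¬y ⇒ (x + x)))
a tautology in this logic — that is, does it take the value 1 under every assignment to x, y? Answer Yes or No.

No

Counterexample: take x = 1/4, y = 1/4.
¬y = ¬1/4 = 0
¬y ⇒ y = 0 ⇒ 1/4 = 1
x + x = 1/4 + 1/4 = 1/4
y ⇒ (x + x) = 1/4 ⇒ 1/4 = 1
¬y = ¬1/4 = 0
¬¬y = ¬0 = 1
x + x = 1/4 + 1/4 = 1/4
¬¬y ⇒ (x + x) = 1 ⇒ 1/4 = 1/4
(y ⇒ (x + x)) ⇒ (¬¬y ⇒ (x + x)) = 1 ⇒ 1/4 = 1/4
(¬y ⇒ y) ⇒ ((y ⇒ (x + x)) ⇒ (¬¬y ⇒ (x + x))) = 1 ⇒ 1/4 = 1/4
This gives 1/4 ≠ 1.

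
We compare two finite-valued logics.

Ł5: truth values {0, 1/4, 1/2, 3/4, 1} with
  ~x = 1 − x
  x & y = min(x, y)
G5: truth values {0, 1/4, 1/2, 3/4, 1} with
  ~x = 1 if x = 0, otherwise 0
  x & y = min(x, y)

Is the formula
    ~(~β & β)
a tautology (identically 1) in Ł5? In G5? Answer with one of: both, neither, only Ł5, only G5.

In Ł5: at β = 1/4 the value is 3/4 — not a tautology.
In G5: every assignment gives 1 — tautology.

only G5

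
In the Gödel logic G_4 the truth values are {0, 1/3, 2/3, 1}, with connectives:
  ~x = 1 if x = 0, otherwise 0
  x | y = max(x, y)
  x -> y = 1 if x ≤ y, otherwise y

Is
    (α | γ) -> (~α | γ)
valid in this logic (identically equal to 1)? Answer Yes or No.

Counterexample: take α = 1/3, γ = 0.
α | γ = 1/3 | 0 = 1/3
~α = ~1/3 = 0
~α | γ = 0 | 0 = 0
(α | γ) -> (~α | γ) = 1/3 -> 0 = 0
This gives 0 ≠ 1.

No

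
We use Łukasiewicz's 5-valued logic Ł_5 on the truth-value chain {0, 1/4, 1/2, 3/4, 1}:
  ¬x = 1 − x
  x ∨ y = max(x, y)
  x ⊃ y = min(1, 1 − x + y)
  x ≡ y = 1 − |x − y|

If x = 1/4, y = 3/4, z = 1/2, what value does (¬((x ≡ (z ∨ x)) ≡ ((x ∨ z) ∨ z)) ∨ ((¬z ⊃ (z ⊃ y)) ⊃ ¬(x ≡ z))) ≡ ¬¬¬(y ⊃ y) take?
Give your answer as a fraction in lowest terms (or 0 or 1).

z ∨ x = 1/2 ∨ 1/4 = 1/2
x ≡ (z ∨ x) = 1/4 ≡ 1/2 = 3/4
x ∨ z = 1/4 ∨ 1/2 = 1/2
(x ∨ z) ∨ z = 1/2 ∨ 1/2 = 1/2
(x ≡ (z ∨ x)) ≡ ((x ∨ z) ∨ z) = 3/4 ≡ 1/2 = 3/4
¬((x ≡ (z ∨ x)) ≡ ((x ∨ z) ∨ z)) = ¬3/4 = 1/4
¬z = ¬1/2 = 1/2
z ⊃ y = 1/2 ⊃ 3/4 = 1
¬z ⊃ (z ⊃ y) = 1/2 ⊃ 1 = 1
x ≡ z = 1/4 ≡ 1/2 = 3/4
¬(x ≡ z) = ¬3/4 = 1/4
(¬z ⊃ (z ⊃ y)) ⊃ ¬(x ≡ z) = 1 ⊃ 1/4 = 1/4
¬((x ≡ (z ∨ x)) ≡ ((x ∨ z) ∨ z)) ∨ ((¬z ⊃ (z ⊃ y)) ⊃ ¬(x ≡ z)) = 1/4 ∨ 1/4 = 1/4
y ⊃ y = 3/4 ⊃ 3/4 = 1
¬(y ⊃ y) = ¬1 = 0
¬¬(y ⊃ y) = ¬0 = 1
¬¬¬(y ⊃ y) = ¬1 = 0
(¬((x ≡ (z ∨ x)) ≡ ((x ∨ z) ∨ z)) ∨ ((¬z ⊃ (z ⊃ y)) ⊃ ¬(x ≡ z))) ≡ ¬¬¬(y ⊃ y) = 1/4 ≡ 0 = 3/4

3/4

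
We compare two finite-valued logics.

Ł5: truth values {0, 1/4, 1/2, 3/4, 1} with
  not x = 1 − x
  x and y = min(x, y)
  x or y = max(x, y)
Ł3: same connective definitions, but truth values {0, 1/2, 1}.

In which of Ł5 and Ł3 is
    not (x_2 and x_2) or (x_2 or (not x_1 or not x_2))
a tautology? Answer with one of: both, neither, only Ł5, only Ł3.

neither

In Ł5: at x_1 = 1/4, x_2 = 1/4 the value is 3/4 — not a tautology.
In Ł3: at x_1 = 1/2, x_2 = 1/2 the value is 1/2 — not a tautology.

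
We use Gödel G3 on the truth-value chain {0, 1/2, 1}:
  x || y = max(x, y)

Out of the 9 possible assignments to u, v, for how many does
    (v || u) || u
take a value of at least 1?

5

u = 0, v = 0 ↦ 0  <
u = 0, v = 1/2 ↦ 1/2  <
u = 0, v = 1 ↦ 1  ≥
u = 1/2, v = 0 ↦ 1/2  <
u = 1/2, v = 1/2 ↦ 1/2  <
u = 1/2, v = 1 ↦ 1  ≥
u = 1, v = 0 ↦ 1  ≥
u = 1, v = 1/2 ↦ 1  ≥
u = 1, v = 1 ↦ 1  ≥
So 5 of the 9 assignments meet the threshold.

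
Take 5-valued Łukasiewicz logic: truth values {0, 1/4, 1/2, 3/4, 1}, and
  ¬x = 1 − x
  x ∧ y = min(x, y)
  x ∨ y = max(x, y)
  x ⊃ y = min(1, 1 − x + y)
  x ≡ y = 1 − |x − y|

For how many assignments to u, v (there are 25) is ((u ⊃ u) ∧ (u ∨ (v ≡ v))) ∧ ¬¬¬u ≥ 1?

value 1: 5 assignments (counts)
value 3/4: 5 assignments
value 1/2: 5 assignments
value 1/4: 5 assignments
value 0: 5 assignments
So 5 of the 25 assignments meet the threshold.

5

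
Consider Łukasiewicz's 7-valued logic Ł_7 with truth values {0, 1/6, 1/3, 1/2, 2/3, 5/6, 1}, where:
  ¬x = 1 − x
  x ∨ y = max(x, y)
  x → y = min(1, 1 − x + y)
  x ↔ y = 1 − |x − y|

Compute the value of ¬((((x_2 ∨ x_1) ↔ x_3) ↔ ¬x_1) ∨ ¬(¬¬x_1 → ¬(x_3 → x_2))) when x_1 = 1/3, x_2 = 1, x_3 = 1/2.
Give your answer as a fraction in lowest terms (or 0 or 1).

x_2 ∨ x_1 = 1 ∨ 1/3 = 1
(x_2 ∨ x_1) ↔ x_3 = 1 ↔ 1/2 = 1/2
¬x_1 = ¬1/3 = 2/3
((x_2 ∨ x_1) ↔ x_3) ↔ ¬x_1 = 1/2 ↔ 2/3 = 5/6
¬x_1 = ¬1/3 = 2/3
¬¬x_1 = ¬2/3 = 1/3
x_3 → x_2 = 1/2 → 1 = 1
¬(x_3 → x_2) = ¬1 = 0
¬¬x_1 → ¬(x_3 → x_2) = 1/3 → 0 = 2/3
¬(¬¬x_1 → ¬(x_3 → x_2)) = ¬2/3 = 1/3
(((x_2 ∨ x_1) ↔ x_3) ↔ ¬x_1) ∨ ¬(¬¬x_1 → ¬(x_3 → x_2)) = 5/6 ∨ 1/3 = 5/6
¬((((x_2 ∨ x_1) ↔ x_3) ↔ ¬x_1) ∨ ¬(¬¬x_1 → ¬(x_3 → x_2))) = ¬5/6 = 1/6

1/6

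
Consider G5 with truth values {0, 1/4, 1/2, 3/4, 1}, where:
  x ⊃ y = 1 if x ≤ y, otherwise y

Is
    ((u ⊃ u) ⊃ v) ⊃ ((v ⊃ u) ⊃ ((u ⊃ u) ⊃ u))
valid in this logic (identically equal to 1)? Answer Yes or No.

Yes

At u = 1, v = 1/4, for instance:
u ⊃ u = 1 ⊃ 1 = 1
(u ⊃ u) ⊃ v = 1 ⊃ 1/4 = 1/4
v ⊃ u = 1/4 ⊃ 1 = 1
(u ⊃ u) ⊃ u = 1 ⊃ 1 = 1
(v ⊃ u) ⊃ ((u ⊃ u) ⊃ u) = 1 ⊃ 1 = 1
((u ⊃ u) ⊃ v) ⊃ ((v ⊃ u) ⊃ ((u ⊃ u) ⊃ u)) = 1/4 ⊃ 1 = 1
and checking the remaining 24 assignments likewise gives ≥ 1 in every case.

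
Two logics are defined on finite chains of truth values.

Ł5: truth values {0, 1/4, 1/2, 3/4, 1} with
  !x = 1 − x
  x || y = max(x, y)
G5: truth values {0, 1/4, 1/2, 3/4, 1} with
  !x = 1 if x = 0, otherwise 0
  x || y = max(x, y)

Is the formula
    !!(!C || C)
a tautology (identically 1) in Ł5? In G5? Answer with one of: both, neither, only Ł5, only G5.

only G5

In Ł5: at C = 1/4 the value is 3/4 — not a tautology.
In G5: every assignment gives 1 — tautology.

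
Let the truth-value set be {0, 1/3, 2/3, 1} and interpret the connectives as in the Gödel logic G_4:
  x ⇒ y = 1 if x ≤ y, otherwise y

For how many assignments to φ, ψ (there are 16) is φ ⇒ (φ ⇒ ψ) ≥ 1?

10

φ = 0, ψ = 0 ↦ 1  ≥
φ = 0, ψ = 1/3 ↦ 1  ≥
φ = 0, ψ = 2/3 ↦ 1  ≥
φ = 0, ψ = 1 ↦ 1  ≥
φ = 1/3, ψ = 0 ↦ 0  <
φ = 1/3, ψ = 1/3 ↦ 1  ≥
φ = 1/3, ψ = 2/3 ↦ 1  ≥
φ = 1/3, ψ = 1 ↦ 1  ≥
φ = 2/3, ψ = 0 ↦ 0  <
φ = 2/3, ψ = 1/3 ↦ 1/3  <
φ = 2/3, ψ = 2/3 ↦ 1  ≥
φ = 2/3, ψ = 1 ↦ 1  ≥
φ = 1, ψ = 0 ↦ 0  <
φ = 1, ψ = 1/3 ↦ 1/3  <
φ = 1, ψ = 2/3 ↦ 2/3  <
φ = 1, ψ = 1 ↦ 1  ≥
So 10 of the 16 assignments meet the threshold.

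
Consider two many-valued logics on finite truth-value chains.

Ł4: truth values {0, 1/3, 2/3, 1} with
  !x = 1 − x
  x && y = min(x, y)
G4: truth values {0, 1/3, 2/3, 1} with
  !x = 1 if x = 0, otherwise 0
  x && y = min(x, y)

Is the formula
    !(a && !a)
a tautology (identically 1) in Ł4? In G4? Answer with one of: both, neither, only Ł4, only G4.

only G4

In Ł4: at a = 1/3 the value is 2/3 — not a tautology.
In G4: every assignment gives 1 — tautology.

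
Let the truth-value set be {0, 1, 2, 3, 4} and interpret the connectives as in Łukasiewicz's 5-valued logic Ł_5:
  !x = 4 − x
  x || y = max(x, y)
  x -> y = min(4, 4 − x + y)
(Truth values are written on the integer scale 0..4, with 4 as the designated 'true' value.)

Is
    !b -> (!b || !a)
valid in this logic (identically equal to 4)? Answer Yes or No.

At a = 4, b = 1, for instance:
!b = !1 = 3
!a = !4 = 0
!b || !a = 3 || 0 = 3
!b -> (!b || !a) = 3 -> 3 = 4
and checking the remaining 24 assignments likewise gives ≥ 4 in every case.

Yes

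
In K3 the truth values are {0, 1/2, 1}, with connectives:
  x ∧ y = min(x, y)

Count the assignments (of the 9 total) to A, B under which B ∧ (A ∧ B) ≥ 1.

A = 0, B = 0 ↦ 0  <
A = 0, B = 1/2 ↦ 0  <
A = 0, B = 1 ↦ 0  <
A = 1/2, B = 0 ↦ 0  <
A = 1/2, B = 1/2 ↦ 1/2  <
A = 1/2, B = 1 ↦ 1/2  <
A = 1, B = 0 ↦ 0  <
A = 1, B = 1/2 ↦ 1/2  <
A = 1, B = 1 ↦ 1  ≥
So 1 of the 9 assignments meets the threshold.

1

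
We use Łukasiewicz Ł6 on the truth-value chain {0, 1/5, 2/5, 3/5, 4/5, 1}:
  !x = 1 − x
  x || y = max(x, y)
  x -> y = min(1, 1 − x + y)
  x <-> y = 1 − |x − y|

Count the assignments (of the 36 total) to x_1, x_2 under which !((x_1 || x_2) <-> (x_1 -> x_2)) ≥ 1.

value 1: 2 assignments (counts)
value 4/5: 3 assignments
value 3/5: 6 assignments
value 2/5: 7 assignments
value 1/5: 10 assignments
value 0: 8 assignments
So 2 of the 36 assignments meet the threshold.

2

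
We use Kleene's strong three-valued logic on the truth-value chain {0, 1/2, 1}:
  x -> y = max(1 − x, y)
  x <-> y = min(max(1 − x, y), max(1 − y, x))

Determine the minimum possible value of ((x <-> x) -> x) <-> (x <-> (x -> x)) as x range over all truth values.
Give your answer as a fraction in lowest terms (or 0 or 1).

Take x = 1/2:
x <-> x = 1/2 <-> 1/2 = 1/2
(x <-> x) -> x = 1/2 -> 1/2 = 1/2
x -> x = 1/2 -> 1/2 = 1/2
x <-> (x -> x) = 1/2 <-> 1/2 = 1/2
((x <-> x) -> x) <-> (x <-> (x -> x)) = 1/2 <-> 1/2 = 1/2
No assignment yields a value below 1/2, so this is the minimum.

1/2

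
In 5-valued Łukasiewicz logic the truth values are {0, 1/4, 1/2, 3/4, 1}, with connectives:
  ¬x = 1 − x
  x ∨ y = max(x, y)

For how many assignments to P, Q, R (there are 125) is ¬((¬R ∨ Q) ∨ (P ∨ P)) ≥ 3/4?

8

value 1: 1 assignment (counts)
value 3/4: 7 assignments (counts)
value 1/2: 19 assignments
value 1/4: 37 assignments
value 0: 61 assignments
So 8 of the 125 assignments meet the threshold.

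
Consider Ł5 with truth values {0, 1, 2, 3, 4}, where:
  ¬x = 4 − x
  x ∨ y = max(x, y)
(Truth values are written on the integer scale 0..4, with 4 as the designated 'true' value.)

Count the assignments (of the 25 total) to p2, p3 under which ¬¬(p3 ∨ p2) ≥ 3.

16

value 4: 9 assignments (counts)
value 3: 7 assignments (counts)
value 2: 5 assignments
value 1: 3 assignments
value 0: 1 assignment
So 16 of the 25 assignments meet the threshold.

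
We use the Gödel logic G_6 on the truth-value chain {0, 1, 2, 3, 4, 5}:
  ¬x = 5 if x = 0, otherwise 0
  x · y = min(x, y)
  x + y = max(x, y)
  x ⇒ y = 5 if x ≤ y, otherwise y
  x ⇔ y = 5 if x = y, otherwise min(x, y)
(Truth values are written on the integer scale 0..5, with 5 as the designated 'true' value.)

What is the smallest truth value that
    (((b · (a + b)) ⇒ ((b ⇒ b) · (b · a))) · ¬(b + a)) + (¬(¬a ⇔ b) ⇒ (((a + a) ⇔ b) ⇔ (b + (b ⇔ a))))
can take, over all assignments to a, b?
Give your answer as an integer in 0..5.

1

Take a = 1, b = 2:
a + b = 1 + 2 = 2
b · (a + b) = 2 · 2 = 2
b ⇒ b = 2 ⇒ 2 = 5
b · a = 2 · 1 = 1
(b ⇒ b) · (b · a) = 5 · 1 = 1
(b · (a + b)) ⇒ ((b ⇒ b) · (b · a)) = 2 ⇒ 1 = 1
b + a = 2 + 1 = 2
¬(b + a) = ¬2 = 0
((b · (a + b)) ⇒ ((b ⇒ b) · (b · a))) · ¬(b + a) = 1 · 0 = 0
¬a = ¬1 = 0
¬a ⇔ b = 0 ⇔ 2 = 0
¬(¬a ⇔ b) = ¬0 = 5
a + a = 1 + 1 = 1
(a + a) ⇔ b = 1 ⇔ 2 = 1
b ⇔ a = 2 ⇔ 1 = 1
b + (b ⇔ a) = 2 + 1 = 2
((a + a) ⇔ b) ⇔ (b + (b ⇔ a)) = 1 ⇔ 2 = 1
¬(¬a ⇔ b) ⇒ (((a + a) ⇔ b) ⇔ (b + (b ⇔ a))) = 5 ⇒ 1 = 1
(((b · (a + b)) ⇒ ((b ⇒ b) · (b · a))) · ¬(b + a)) + (¬(¬a ⇔ b) ⇒ (((a + a) ⇔ b) ⇔ (b + (b ⇔ a)))) = 0 + 1 = 1
No assignment yields a value below 1, so this is the minimum.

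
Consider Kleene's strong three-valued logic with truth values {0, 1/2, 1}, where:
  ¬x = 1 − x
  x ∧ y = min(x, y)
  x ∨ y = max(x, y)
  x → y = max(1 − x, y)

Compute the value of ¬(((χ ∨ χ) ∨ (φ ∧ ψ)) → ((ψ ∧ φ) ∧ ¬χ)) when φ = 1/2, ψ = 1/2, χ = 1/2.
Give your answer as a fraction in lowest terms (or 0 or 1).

1/2

χ ∨ χ = 1/2 ∨ 1/2 = 1/2
φ ∧ ψ = 1/2 ∧ 1/2 = 1/2
(χ ∨ χ) ∨ (φ ∧ ψ) = 1/2 ∨ 1/2 = 1/2
ψ ∧ φ = 1/2 ∧ 1/2 = 1/2
¬χ = ¬1/2 = 1/2
(ψ ∧ φ) ∧ ¬χ = 1/2 ∧ 1/2 = 1/2
((χ ∨ χ) ∨ (φ ∧ ψ)) → ((ψ ∧ φ) ∧ ¬χ) = 1/2 → 1/2 = 1/2
¬(((χ ∨ χ) ∨ (φ ∧ ψ)) → ((ψ ∧ φ) ∧ ¬χ)) = ¬1/2 = 1/2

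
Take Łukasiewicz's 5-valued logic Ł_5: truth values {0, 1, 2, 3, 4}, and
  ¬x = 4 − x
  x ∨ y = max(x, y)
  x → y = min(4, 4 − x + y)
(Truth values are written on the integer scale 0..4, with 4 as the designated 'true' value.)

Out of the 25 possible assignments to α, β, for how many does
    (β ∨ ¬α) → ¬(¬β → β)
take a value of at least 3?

value 4: 8 assignments (counts)
value 3: 1 assignment (counts)
value 2: 4 assignments
value 1: 5 assignments
value 0: 7 assignments
So 9 of the 25 assignments meet the threshold.

9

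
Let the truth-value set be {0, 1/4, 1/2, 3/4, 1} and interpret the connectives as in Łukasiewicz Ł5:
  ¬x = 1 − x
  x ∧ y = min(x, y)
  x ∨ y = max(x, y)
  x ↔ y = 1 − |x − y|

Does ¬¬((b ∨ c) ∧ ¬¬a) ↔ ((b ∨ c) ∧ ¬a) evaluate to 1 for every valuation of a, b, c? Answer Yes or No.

Counterexample: take a = 0, b = 0, c = 1/4.
b ∨ c = 0 ∨ 1/4 = 1/4
¬a = ¬0 = 1
¬¬a = ¬1 = 0
(b ∨ c) ∧ ¬¬a = 1/4 ∧ 0 = 0
¬((b ∨ c) ∧ ¬¬a) = ¬0 = 1
¬¬((b ∨ c) ∧ ¬¬a) = ¬1 = 0
b ∨ c = 0 ∨ 1/4 = 1/4
¬a = ¬0 = 1
(b ∨ c) ∧ ¬a = 1/4 ∧ 1 = 1/4
¬¬((b ∨ c) ∧ ¬¬a) ↔ ((b ∨ c) ∧ ¬a) = 0 ↔ 1/4 = 3/4
This gives 3/4 ≠ 1.

No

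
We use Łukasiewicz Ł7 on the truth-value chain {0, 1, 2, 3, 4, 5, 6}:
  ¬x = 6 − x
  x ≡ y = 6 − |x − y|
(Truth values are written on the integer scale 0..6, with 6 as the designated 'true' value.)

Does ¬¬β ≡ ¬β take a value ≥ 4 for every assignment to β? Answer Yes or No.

Counterexample: take β = 0.
¬β = ¬0 = 6
¬¬β = ¬6 = 0
¬β = ¬0 = 6
¬¬β ≡ ¬β = 0 ≡ 6 = 0
This gives 0, which is below 4.

No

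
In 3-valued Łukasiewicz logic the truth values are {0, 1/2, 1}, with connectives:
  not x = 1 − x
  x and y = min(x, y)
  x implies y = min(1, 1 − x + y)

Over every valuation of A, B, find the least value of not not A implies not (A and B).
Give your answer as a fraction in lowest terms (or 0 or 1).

Take A = 1, B = 1:
not A = not 1 = 0
not not A = not 0 = 1
A and B = 1 and 1 = 1
not (A and B) = not 1 = 0
not not A implies not (A and B) = 1 implies 0 = 0
No assignment yields a value below 0, so this is the minimum.

0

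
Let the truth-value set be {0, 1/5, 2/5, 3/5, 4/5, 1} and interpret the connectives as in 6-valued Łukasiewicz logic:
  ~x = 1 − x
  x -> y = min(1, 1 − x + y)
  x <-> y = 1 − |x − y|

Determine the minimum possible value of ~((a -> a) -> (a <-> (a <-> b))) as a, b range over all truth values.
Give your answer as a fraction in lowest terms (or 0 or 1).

0

Take a = 0, b = 1:
a -> a = 0 -> 0 = 1
a <-> b = 0 <-> 1 = 0
a <-> (a <-> b) = 0 <-> 0 = 1
(a -> a) -> (a <-> (a <-> b)) = 1 -> 1 = 1
~((a -> a) -> (a <-> (a <-> b))) = ~1 = 0
No assignment yields a value below 0, so this is the minimum.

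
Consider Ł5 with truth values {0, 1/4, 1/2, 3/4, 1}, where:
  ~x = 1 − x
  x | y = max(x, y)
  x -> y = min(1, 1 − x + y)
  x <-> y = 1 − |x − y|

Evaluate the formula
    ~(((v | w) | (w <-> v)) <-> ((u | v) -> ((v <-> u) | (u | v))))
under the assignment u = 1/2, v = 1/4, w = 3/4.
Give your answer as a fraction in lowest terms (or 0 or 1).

1/4

v | w = 1/4 | 3/4 = 3/4
w <-> v = 3/4 <-> 1/4 = 1/2
(v | w) | (w <-> v) = 3/4 | 1/2 = 3/4
u | v = 1/2 | 1/4 = 1/2
v <-> u = 1/4 <-> 1/2 = 3/4
u | v = 1/2 | 1/4 = 1/2
(v <-> u) | (u | v) = 3/4 | 1/2 = 3/4
(u | v) -> ((v <-> u) | (u | v)) = 1/2 -> 3/4 = 1
((v | w) | (w <-> v)) <-> ((u | v) -> ((v <-> u) | (u | v))) = 3/4 <-> 1 = 3/4
~(((v | w) | (w <-> v)) <-> ((u | v) -> ((v <-> u) | (u | v)))) = ~3/4 = 1/4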